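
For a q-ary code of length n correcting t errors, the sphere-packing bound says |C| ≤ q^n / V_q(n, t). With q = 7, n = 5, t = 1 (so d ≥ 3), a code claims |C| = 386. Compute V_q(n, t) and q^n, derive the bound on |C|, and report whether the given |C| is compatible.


V_q(n, t) = 31, q^n = 16807, Hamming bound = 542, |C| = 386 ≤ bound (satisfied).

Step 1: Compute V_q(n, t) = Σ_{j=0}^1 C(n, j) (q−1)^j.
  j = 0: C(5,0)·(6)^0 = 1·1 = 1.
  j = 1: C(5,1)·(6)^1 = 5·6 = 30.
  V_q(n, t) = 1 + 30 = 31.
Step 2: q^n = 7^5 = 16807.
Step 3: Hamming bound ⌊q^n / V_q(n,t)⌋ = ⌊16807/31⌋ = 542.
Step 4: Compare |C| = 386 to 542: satisfied.
The claimed |C| lies below the Hamming bound.


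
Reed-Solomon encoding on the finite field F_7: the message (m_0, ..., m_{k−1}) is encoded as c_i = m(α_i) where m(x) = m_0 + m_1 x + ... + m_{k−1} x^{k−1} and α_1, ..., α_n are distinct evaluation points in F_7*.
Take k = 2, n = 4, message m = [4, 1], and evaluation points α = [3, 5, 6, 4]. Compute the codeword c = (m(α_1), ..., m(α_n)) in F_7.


c = [0, 2, 3, 1]

Message polynomial: m(x) = 4 + 1·x (mod 7).
For each evaluation point α_i, compute m(α_i) mod 7:
  α_1 = 3: Horner steps 1 → 0, so m(3) = 0.
  α_2 = 5: Horner steps 1 → 2, so m(5) = 2.
  α_3 = 6: Horner steps 1 → 3, so m(6) = 3.
  α_4 = 4: Horner steps 1 → 1, so m(4) = 1.
Codeword c = [0, 2, 3, 1] ∈ F_7^4.


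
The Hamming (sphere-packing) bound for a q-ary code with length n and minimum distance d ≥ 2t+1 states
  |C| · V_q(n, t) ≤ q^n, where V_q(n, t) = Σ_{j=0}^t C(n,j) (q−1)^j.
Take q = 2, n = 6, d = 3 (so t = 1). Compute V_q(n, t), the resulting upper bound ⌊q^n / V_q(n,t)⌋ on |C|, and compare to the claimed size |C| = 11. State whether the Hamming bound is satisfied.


V_q(n, t) = 7, q^n = 64, Hamming bound = 9, |C| = 11 > bound (violated).

Step 1: Compute V_q(n, t) = Σ_{j=0}^1 C(n, j) (q−1)^j.
  j = 0: C(6,0)·(1)^0 = 1·1 = 1.
  j = 1: C(6,1)·(1)^1 = 6·1 = 6.
  V_q(n, t) = 1 + 6 = 7.
Step 2: q^n = 2^6 = 64.
Step 3: Hamming bound ⌊q^n / V_q(n,t)⌋ = ⌊64/7⌋ = 9.
Step 4: Compare |C| = 11 to 9: violated.
The claimed |C| lies above the Hamming bound, so no 2-ary code of length 6 with d ≥ 3 can have 11 codewords.


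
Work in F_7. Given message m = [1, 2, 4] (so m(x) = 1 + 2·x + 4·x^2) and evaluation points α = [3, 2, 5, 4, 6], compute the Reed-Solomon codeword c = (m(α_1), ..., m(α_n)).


c = [1, 0, 6, 3, 3]

Message polynomial: m(x) = 1 + 2·x + 4·x^2 (mod 7).
For each evaluation point α_i, compute m(α_i) mod 7:
  α_1 = 3: Horner steps 4 → 0 → 1, so m(3) = 1.
  α_2 = 2: Horner steps 4 → 3 → 0, so m(2) = 0.
  α_3 = 5: Horner steps 4 → 1 → 6, so m(5) = 6.
  α_4 = 4: Horner steps 4 → 4 → 3, so m(4) = 3.
  α_5 = 6: Horner steps 4 → 5 → 3, so m(6) = 3.
Codeword c = [1, 0, 6, 3, 3] ∈ F_7^5.


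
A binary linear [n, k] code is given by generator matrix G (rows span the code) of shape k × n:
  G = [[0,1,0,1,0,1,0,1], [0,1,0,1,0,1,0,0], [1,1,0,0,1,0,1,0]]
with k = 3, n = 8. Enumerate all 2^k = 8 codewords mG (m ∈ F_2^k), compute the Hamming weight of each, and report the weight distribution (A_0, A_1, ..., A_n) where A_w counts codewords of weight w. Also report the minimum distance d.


Weight distribution: A_0 = 1, A_1 = 1, A_3 = 1, A_4 = 2, A_5 = 2, A_6 = 1. Minimum distance d = 1.

Enumerate all 2^3 = 8 messages m ∈ F_2^3.
For each, compute codeword c = mG in F_2^8, then tally its weight.
  m = 000 → c = 00000000, weight = 0.
  m = 100 → c = 01010101, weight = 4.
  m = 010 → c = 01010100, weight = 3.
  m = 110 → c = 00000001, weight = 1.
  m = 001 → c = 11001010, weight = 4.
  m = 101 → c = 10011111, weight = 6.
  m = 011 → c = 10011110, weight = 5.
  m = 111 → c = 11001011, weight = 5.
Tally weights:
  weight 0: 1 codewords.
  weight 1: 1 codewords.
  weight 3: 1 codewords.
  weight 4: 2 codewords.
  weight 5: 2 codewords.
  weight 6: 1 codewords.
Minimum distance d = smallest w > 0 with A_w > 0 = 1.
Sanity: Σ A_w = 8 = 2^3 = 8 ✓.


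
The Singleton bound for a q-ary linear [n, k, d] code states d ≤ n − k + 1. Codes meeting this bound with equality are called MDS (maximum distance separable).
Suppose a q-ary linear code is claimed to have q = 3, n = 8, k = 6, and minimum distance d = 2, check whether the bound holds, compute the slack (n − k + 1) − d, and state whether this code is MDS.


Singleton RHS = n − k + 1 = 3, slack = 1, bound satisfied, not MDS.

Singleton bound: d ≤ n − k + 1.
Here n = 8, k = 6, so n − k + 1 = 3.
Given d = 2, check d ≤ 3: YES.
Slack = (n − k + 1) − d = 1.
The code is NOT MDS (slack = 1 > 0).
Description: the claimed parameters are [8, 6, 2]_3; such a code would be non-MDS.


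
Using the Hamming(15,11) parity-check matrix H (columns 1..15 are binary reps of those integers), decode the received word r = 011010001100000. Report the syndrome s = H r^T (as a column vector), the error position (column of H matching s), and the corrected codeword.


s = (0, 1, 1, 1)^T, error position = 7, corrected codeword c = 011010101100000

Compute s = H r^T mod 2 one row at a time:
  s_1 = 0 + 1 + 1 + 0 + 0 + 0 + 0 + 0 = 2 ≡ 0 (mod 2).
  s_2 = 0 + 1 + 0 + 0 + 0 + 0 + 0 + 0 = 1 ≡ 1 (mod 2).
  s_3 = 1 + 1 + 0 + 0 + 1 + 0 + 0 + 0 = 3 ≡ 1 (mod 2).
  s_4 = 0 + 1 + 1 + 0 + 1 + 0 + 0 + 0 = 3 ≡ 1 (mod 2).
s = (0, 1, 1, 1)^T — this equals column 7 of H (binary 0111), so error is at position 7.
Correct: flip bit 7 of r = 011010001100000 to get c = 011010101100000.


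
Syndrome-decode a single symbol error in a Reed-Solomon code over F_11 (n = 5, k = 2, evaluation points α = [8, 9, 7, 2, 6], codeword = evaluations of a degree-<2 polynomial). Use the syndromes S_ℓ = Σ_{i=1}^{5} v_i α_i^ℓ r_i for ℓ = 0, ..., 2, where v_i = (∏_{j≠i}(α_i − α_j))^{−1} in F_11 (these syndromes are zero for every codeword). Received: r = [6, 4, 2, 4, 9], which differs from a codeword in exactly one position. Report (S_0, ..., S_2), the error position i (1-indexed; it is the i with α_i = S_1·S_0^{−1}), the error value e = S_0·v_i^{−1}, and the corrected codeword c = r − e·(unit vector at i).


S = (3, 5, 1), error at position 2, error magnitude e = 5, c = [6, 10, 2, 4, 9].

Step 1: column multipliers v_i = (∏_{j≠i}(α_i − α_j))^{−1} mod 11.
  i = 1 (α = 8): (8−9)(8−7)(8−2)(8−6) = (−1)·1·6·2 = −12 ≡ 10, so v_1 = 10^{−1} = 10 (mod 11).
  i = 2 (α = 9): (9−8)(9−7)(9−2)(9−6) = 1·2·7·3 = 42 ≡ 9, so v_2 = 9^{−1} = 5 (mod 11).
  i = 3 (α = 7): (7−8)(7−9)(7−2)(7−6) = (−1)·(−2)·5·1 = 10 ≡ 10, so v_3 = 10^{−1} = 10 (mod 11).
  i = 4 (α = 2): (2−8)(2−9)(2−7)(2−6) = (−6)·(−7)·(−5)·(−4) = 840 ≡ 4, so v_4 = 4^{−1} = 3 (mod 11).
  i = 5 (α = 6): (6−8)(6−9)(6−7)(6−2) = (−2)·(−3)·(−1)·4 = −24 ≡ 9, so v_5 = 9^{−1} = 5 (mod 11).
  v = [10, 5, 10, 3, 5].
Step 2: syndromes of r = [6, 4, 2, 4, 9] (all sums mod 11).
  S_0 = Σ v_i r_i = 10·6 + 5·4 + 10·2 + 3·4 + 5·9 = 157 ≡ 3.
  S_1 = Σ v_i α_i r_i = 10·8·6 + 5·9·4 + 10·7·2 + 3·2·4 + 5·6·9 = 1094 ≡ 5.
  α_i^2 mod 11 = [9, 4, 5, 4, 3].
  S_2 = Σ v_i α_i^2 r_i = 10·9·6 + 5·4·4 + 10·5·2 + 3·4·4 + 5·3·9 = 903 ≡ 1.
  S = (3, 5, 1) ≠ 0, so r is not a codeword (an error is present).
Step 3: locate the error. For a single error e at position i, S_ℓ = v_i·e·α_i^ℓ, so α_err = S_1/S_0.
  S_0^{−1} = 3^{−1} = 4 (mod 11), so α_err = 5·4 = 20 ≡ 9 = α_2. Error position i = 2.
  Consistency check: S_2/S_1 = 1·9 = 9 ≡ 9 = α_err ✓ (single-error assumption holds).
Step 4: error magnitude e = S_0/v_2 = S_0·∏_{j≠2}(α_2 − α_j) = 3·9 = 27 ≡ 5 (mod 11).
Step 5: correct position 2: c_2 = r_2 − e = 4 − 5 ≡ 10 (mod 11). Hence c = [6, 10, 2, 4, 9].
  Check: interpolating c through the α_i gives m(x) = 7 + 4·x (degree < 2) with m(α_i) = c_i for every i, so c is indeed a codeword.


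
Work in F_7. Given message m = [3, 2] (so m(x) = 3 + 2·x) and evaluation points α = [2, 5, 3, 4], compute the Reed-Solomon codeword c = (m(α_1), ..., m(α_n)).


c = [0, 6, 2, 4]

Message polynomial: m(x) = 3 + 2·x (mod 7).
For each evaluation point α_i, compute m(α_i) mod 7:
  α_1 = 2: Horner steps 2 → 0, so m(2) = 0.
  α_2 = 5: Horner steps 2 → 6, so m(5) = 6.
  α_3 = 3: Horner steps 2 → 2, so m(3) = 2.
  α_4 = 4: Horner steps 2 → 4, so m(4) = 4.
Codeword c = [0, 6, 2, 4] ∈ F_7^4.


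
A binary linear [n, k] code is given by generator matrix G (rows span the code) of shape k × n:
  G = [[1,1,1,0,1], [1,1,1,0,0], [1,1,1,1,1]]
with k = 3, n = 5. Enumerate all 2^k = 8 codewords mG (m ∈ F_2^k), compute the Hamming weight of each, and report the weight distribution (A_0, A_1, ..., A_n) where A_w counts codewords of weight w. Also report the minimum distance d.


Weight distribution: A_0 = 1, A_1 = 2, A_2 = 1, A_3 = 1, A_4 = 2, A_5 = 1. Minimum distance d = 1.

Enumerate all 2^3 = 8 messages m ∈ F_2^3.
For each, compute codeword c = mG in F_2^5, then tally its weight.
  m = 000 → c = 00000, weight = 0.
  m = 100 → c = 11101, weight = 4.
  m = 010 → c = 11100, weight = 3.
  m = 110 → c = 00001, weight = 1.
  m = 001 → c = 11111, weight = 5.
  m = 101 → c = 00010, weight = 1.
  m = 011 → c = 00011, weight = 2.
  m = 111 → c = 11110, weight = 4.
Tally weights:
  weight 0: 1 codewords.
  weight 1: 2 codewords.
  weight 2: 1 codewords.
  weight 3: 1 codewords.
  weight 4: 2 codewords.
  weight 5: 1 codewords.
Minimum distance d = smallest w > 0 with A_w > 0 = 1.
Sanity: Σ A_w = 8 = 2^3 = 8 ✓.


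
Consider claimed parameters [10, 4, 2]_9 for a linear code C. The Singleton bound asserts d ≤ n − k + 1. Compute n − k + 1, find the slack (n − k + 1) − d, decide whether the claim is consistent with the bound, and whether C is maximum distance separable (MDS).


Singleton RHS = n − k + 1 = 7, slack = 5, bound satisfied, not MDS.

Singleton bound: d ≤ n − k + 1.
Here n = 10, k = 4, so n − k + 1 = 7.
Given d = 2, check d ≤ 7: YES.
Slack = (n − k + 1) − d = 5.
The code is NOT MDS (slack = 5 > 0).
Description: the claimed parameters are [10, 4, 2]_9; such a code would be non-MDS.


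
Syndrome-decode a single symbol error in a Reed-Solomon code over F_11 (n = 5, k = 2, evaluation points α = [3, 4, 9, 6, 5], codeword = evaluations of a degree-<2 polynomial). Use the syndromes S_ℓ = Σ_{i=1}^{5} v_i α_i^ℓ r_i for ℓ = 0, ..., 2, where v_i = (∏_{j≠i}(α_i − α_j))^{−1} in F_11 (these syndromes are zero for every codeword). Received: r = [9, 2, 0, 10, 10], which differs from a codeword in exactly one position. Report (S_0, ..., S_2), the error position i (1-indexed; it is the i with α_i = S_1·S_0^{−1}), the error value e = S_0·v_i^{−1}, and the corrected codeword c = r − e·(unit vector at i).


S = (6, 8, 7), error at position 5, error magnitude e = 4, c = [9, 2, 0, 10, 6].

Step 1: column multipliers v_i = (∏_{j≠i}(α_i − α_j))^{−1} mod 11.
  i = 1 (α = 3): (3−4)(3−9)(3−6)(3−5) = (−1)·(−6)·(−3)·(−2) = 36 ≡ 3, so v_1 = 3^{−1} = 4 (mod 11).
  i = 2 (α = 4): (4−3)(4−9)(4−6)(4−5) = 1·(−5)·(−2)·(−1) = −10 ≡ 1, so v_2 = 1^{−1} = 1 (mod 11).
  i = 3 (α = 9): (9−3)(9−4)(9−6)(9−5) = 6·5·3·4 = 360 ≡ 8, so v_3 = 8^{−1} = 7 (mod 11).
  i = 4 (α = 6): (6−3)(6−4)(6−9)(6−5) = 3·2·(−3)·1 = −18 ≡ 4, so v_4 = 4^{−1} = 3 (mod 11).
  i = 5 (α = 5): (5−3)(5−4)(5−9)(5−6) = 2·1·(−4)·(−1) = 8 ≡ 8, so v_5 = 8^{−1} = 7 (mod 11).
  v = [4, 1, 7, 3, 7].
Step 2: syndromes of r = [9, 2, 0, 10, 10] (all sums mod 11).
  S_0 = Σ v_i r_i = 4·9 + 1·2 + 7·0 + 3·10 + 7·10 = 138 ≡ 6.
  S_1 = Σ v_i α_i r_i = 4·3·9 + 1·4·2 + 7·9·0 + 3·6·10 + 7·5·10 = 646 ≡ 8.
  α_i^2 mod 11 = [9, 5, 4, 3, 3].
  S_2 = Σ v_i α_i^2 r_i = 4·9·9 + 1·5·2 + 7·4·0 + 3·3·10 + 7·3·10 = 634 ≡ 7.
  S = (6, 8, 7) ≠ 0, so r is not a codeword (an error is present).
Step 3: locate the error. For a single error e at position i, S_ℓ = v_i·e·α_i^ℓ, so α_err = S_1/S_0.
  S_0^{−1} = 6^{−1} = 2 (mod 11), so α_err = 8·2 = 16 ≡ 5 = α_5. Error position i = 5.
  Consistency check: S_2/S_1 = 7·7 = 49 ≡ 5 = α_err ✓ (single-error assumption holds).
Step 4: error magnitude e = S_0/v_5 = S_0·∏_{j≠5}(α_5 − α_j) = 6·8 = 48 ≡ 4 (mod 11).
Step 5: correct position 5: c_5 = r_5 − e = 10 − 4 ≡ 6 (mod 11). Hence c = [9, 2, 0, 10, 6].
  Check: interpolating c through the α_i gives m(x) = 8 + 4·x (degree < 2) with m(α_i) = c_i for every i, so c is indeed a codeword.


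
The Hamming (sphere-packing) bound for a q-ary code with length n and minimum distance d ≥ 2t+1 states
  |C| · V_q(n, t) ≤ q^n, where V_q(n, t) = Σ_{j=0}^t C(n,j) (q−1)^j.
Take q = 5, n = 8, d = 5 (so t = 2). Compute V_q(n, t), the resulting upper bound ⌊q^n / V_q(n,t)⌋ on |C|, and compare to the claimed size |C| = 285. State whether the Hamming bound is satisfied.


V_q(n, t) = 481, q^n = 390625, Hamming bound = 812, |C| = 285 ≤ bound (satisfied).

Step 1: Compute V_q(n, t) = Σ_{j=0}^2 C(n, j) (q−1)^j.
  j = 0: C(8,0)·(4)^0 = 1·1 = 1.
  j = 1: C(8,1)·(4)^1 = 8·4 = 32.
  j = 2: C(8,2)·(4)^2 = 28·16 = 448.
  V_q(n, t) = 1 + 32 + 448 = 481.
Step 2: q^n = 5^8 = 390625.
Step 3: Hamming bound ⌊q^n / V_q(n,t)⌋ = ⌊390625/481⌋ = 812.
Step 4: Compare |C| = 285 to 812: satisfied.
The claimed |C| lies below the Hamming bound.


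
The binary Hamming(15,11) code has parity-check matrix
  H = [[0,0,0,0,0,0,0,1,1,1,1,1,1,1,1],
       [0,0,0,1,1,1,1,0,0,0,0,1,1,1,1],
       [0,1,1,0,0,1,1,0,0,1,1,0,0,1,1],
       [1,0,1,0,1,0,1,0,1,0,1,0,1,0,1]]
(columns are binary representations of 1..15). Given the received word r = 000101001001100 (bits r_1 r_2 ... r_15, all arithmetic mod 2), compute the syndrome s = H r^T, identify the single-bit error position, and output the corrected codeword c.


s = (1, 0, 1, 0)^T, error position = 10, corrected codeword c = 000101001101100

Compute s = H r^T mod 2 one row at a time:
  s_1 = 0 + 1 + 0 + 0 + 1 + 1 + 0 + 0 = 3 ≡ 1 (mod 2).
  s_2 = 1 + 0 + 1 + 0 + 1 + 1 + 0 + 0 = 4 ≡ 0 (mod 2).
  s_3 = 0 + 0 + 1 + 0 + 0 + 0 + 0 + 0 = 1 ≡ 1 (mod 2).
  s_4 = 0 + 0 + 0 + 0 + 1 + 0 + 1 + 0 = 2 ≡ 0 (mod 2).
s = (1, 0, 1, 0)^T — this equals column 10 of H (binary 1010), so error is at position 10.
Correct: flip bit 10 of r = 000101001001100 to get c = 000101001101100.


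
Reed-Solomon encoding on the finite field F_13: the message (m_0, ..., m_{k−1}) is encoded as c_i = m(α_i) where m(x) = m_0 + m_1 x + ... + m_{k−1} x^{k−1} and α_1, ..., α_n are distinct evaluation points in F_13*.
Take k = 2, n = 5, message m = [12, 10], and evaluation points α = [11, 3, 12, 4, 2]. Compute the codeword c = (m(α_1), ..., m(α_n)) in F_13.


c = [5, 3, 2, 0, 6]

Message polynomial: m(x) = 12 + 10·x (mod 13).
For each evaluation point α_i, compute m(α_i) mod 13:
  α_1 = 11: Horner steps 10 → 5, so m(11) = 5.
  α_2 = 3: Horner steps 10 → 3, so m(3) = 3.
  α_3 = 12: Horner steps 10 → 2, so m(12) = 2.
  α_4 = 4: Horner steps 10 → 0, so m(4) = 0.
  α_5 = 2: Horner steps 10 → 6, so m(2) = 6.
Codeword c = [5, 3, 2, 0, 6] ∈ F_13^5.


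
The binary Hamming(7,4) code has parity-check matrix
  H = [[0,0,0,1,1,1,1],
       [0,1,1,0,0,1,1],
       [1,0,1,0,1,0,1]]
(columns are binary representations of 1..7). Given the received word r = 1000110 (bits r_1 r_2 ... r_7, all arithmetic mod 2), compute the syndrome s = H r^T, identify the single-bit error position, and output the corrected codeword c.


s = (0, 1, 0)^T, error position = 2, corrected codeword c = 1100110

Compute s = H r^T mod 2 one row at a time:
  s_1 = 0 + 1 + 1 + 0 = 2 ≡ 0 (mod 2).
  s_2 = 0 + 0 + 1 + 0 = 1 ≡ 1 (mod 2).
  s_3 = 1 + 0 + 1 + 0 = 2 ≡ 0 (mod 2).
s = (0, 1, 0)^T — this equals column 2 of H (binary 010), so error is at position 2.
Correct: flip bit 2 of r = 1000110 to get c = 1100110.


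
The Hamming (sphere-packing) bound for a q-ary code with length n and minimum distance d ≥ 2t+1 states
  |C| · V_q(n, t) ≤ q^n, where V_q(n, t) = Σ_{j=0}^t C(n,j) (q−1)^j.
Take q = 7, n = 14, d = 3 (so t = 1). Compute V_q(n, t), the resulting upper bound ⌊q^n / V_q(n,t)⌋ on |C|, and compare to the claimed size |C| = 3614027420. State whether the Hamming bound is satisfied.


V_q(n, t) = 85, q^n = 678223072849, Hamming bound = 7979094974, |C| = 3614027420 ≤ bound (satisfied).

Step 1: Compute V_q(n, t) = Σ_{j=0}^1 C(n, j) (q−1)^j.
  j = 0: C(14,0)·(6)^0 = 1·1 = 1.
  j = 1: C(14,1)·(6)^1 = 14·6 = 84.
  V_q(n, t) = 1 + 84 = 85.
Step 2: q^n = 7^14 = 678223072849.
Step 3: Hamming bound ⌊q^n / V_q(n,t)⌋ = ⌊678223072849/85⌋ = 7979094974.
Step 4: Compare |C| = 3614027420 to 7979094974: satisfied.
The claimed |C| lies below the Hamming bound.


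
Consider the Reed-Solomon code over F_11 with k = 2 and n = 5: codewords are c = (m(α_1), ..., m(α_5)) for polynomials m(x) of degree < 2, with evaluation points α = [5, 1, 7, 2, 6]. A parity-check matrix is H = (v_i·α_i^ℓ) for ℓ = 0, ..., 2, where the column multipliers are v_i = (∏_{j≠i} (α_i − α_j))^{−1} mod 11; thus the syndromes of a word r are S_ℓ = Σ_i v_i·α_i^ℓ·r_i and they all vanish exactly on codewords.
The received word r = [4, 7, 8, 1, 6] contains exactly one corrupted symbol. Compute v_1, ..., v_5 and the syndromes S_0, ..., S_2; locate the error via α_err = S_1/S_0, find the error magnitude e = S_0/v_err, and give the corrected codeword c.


S = (6, 1, 2), error at position 4, error magnitude e = 3, c = [4, 7, 8, 9, 6].

Step 1: column multipliers v_i = (∏_{j≠i}(α_i − α_j))^{−1} mod 11.
  i = 1 (α = 5): (5−1)(5−7)(5−2)(5−6) = 4·(−2)·3·(−1) = 24 ≡ 2, so v_1 = 2^{−1} = 6 (mod 11).
  i = 2 (α = 1): (1−5)(1−7)(1−2)(1−6) = (−4)·(−6)·(−1)·(−5) = 120 ≡ 10, so v_2 = 10^{−1} = 10 (mod 11).
  i = 3 (α = 7): (7−5)(7−1)(7−2)(7−6) = 2·6·5·1 = 60 ≡ 5, so v_3 = 5^{−1} = 9 (mod 11).
  i = 4 (α = 2): (2−5)(2−1)(2−7)(2−6) = (−3)·1·(−5)·(−4) = −60 ≡ 6, so v_4 = 6^{−1} = 2 (mod 11).
  i = 5 (α = 6): (6−5)(6−1)(6−7)(6−2) = 1·5·(−1)·4 = −20 ≡ 2, so v_5 = 2^{−1} = 6 (mod 11).
  v = [6, 10, 9, 2, 6].
Step 2: syndromes of r = [4, 7, 8, 1, 6] (all sums mod 11).
  S_0 = Σ v_i r_i = 6·4 + 10·7 + 9·8 + 2·1 + 6·6 = 204 ≡ 6.
  S_1 = Σ v_i α_i r_i = 6·5·4 + 10·1·7 + 9·7·8 + 2·2·1 + 6·6·6 = 914 ≡ 1.
  α_i^2 mod 11 = [3, 1, 5, 4, 3].
  S_2 = Σ v_i α_i^2 r_i = 6·3·4 + 10·1·7 + 9·5·8 + 2·4·1 + 6·3·6 = 618 ≡ 2.
  S = (6, 1, 2) ≠ 0, so r is not a codeword (an error is present).
Step 3: locate the error. For a single error e at position i, S_ℓ = v_i·e·α_i^ℓ, so α_err = S_1/S_0.
  S_0^{−1} = 6^{−1} = 2 (mod 11), so α_err = 1·2 = 2 ≡ 2 = α_4. Error position i = 4.
  Consistency check: S_2/S_1 = 2·1 = 2 ≡ 2 = α_err ✓ (single-error assumption holds).
Step 4: error magnitude e = S_0/v_4 = S_0·∏_{j≠4}(α_4 − α_j) = 6·6 = 36 ≡ 3 (mod 11).
Step 5: correct position 4: c_4 = r_4 − e = 1 − 3 ≡ 9 (mod 11). Hence c = [4, 7, 8, 9, 6].
  Check: interpolating c through the α_i gives m(x) = 5 + 2·x (degree < 2) with m(α_i) = c_i for every i, so c is indeed a codeword.


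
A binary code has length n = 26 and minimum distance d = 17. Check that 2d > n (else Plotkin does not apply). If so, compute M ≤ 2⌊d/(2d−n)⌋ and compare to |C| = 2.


Plotkin bound M ≤ 4; given |C| = 2 ≤ bound (satisfied).

Check applicability: 2d = 34, n = 26.
2d − n = 8 > 0, so Plotkin applies.
Compute d/(2d−n) = 17/8 ≈ 2.1250.
⌊d/(2d−n)⌋ = 2.
Plotkin bound: M ≤ 2·2 = 4.
Given |C| = 2, check: satisfied.
This |C| is below the Plotkin bound.


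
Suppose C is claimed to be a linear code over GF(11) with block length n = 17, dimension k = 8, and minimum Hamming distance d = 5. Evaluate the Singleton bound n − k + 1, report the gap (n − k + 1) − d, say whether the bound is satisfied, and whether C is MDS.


Singleton RHS = n − k + 1 = 10, slack = 5, bound satisfied, not MDS.

Singleton bound: d ≤ n − k + 1.
Here n = 17, k = 8, so n − k + 1 = 10.
Given d = 5, check d ≤ 10: YES.
Slack = (n − k + 1) − d = 5.
The code is NOT MDS (slack = 5 > 0).
Description: the claimed parameters are [17, 8, 5]_11; such a code would be non-MDS.


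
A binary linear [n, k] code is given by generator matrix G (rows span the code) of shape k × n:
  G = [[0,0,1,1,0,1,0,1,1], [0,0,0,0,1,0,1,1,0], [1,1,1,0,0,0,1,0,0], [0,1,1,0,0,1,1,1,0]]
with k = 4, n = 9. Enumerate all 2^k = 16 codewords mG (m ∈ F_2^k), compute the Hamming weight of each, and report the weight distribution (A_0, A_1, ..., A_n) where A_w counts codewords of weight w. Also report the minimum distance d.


Weight distribution: A_0 = 1, A_3 = 2, A_4 = 5, A_5 = 4, A_6 = 2, A_7 = 2. Minimum distance d = 3.

Enumerate all 2^4 = 16 messages m ∈ F_2^4.
For each, compute codeword c = mG in F_2^9, then tally its weight.
  m = 0000 → c = 000000000, weight = 0.
  m = 1000 → c = 001101011, weight = 5.
  m = 0100 → c = 000010110, weight = 3.
  m = 1100 → c = 001111101, weight = 6.
  m = 0010 → c = 111000100, weight = 4.
  m = 1010 → c = 110101111, weight = 7.
  m = 0110 → c = 111010010, weight = 5.
  m = 1110 → c = 110111001, weight = 6.
  m = 0001 → c = 011001110, weight = 5.
  m = 1001 → c = 010100101, weight = 4.
  m = 0101 → c = 011011000, weight = 4.
  m = 1101 → c = 010110011, weight = 5.
  m = 0011 → c = 100001010, weight = 3.
  m = 1011 → c = 101100001, weight = 4.
  m = 0111 → c = 100011100, weight = 4.
  m = 1111 → c = 101110111, weight = 7.
Tally weights:
  weight 0: 1 codewords.
  weight 3: 2 codewords.
  weight 4: 5 codewords.
  weight 5: 4 codewords.
  weight 6: 2 codewords.
  weight 7: 2 codewords.
Minimum distance d = smallest w > 0 with A_w > 0 = 3.
Sanity: Σ A_w = 16 = 2^4 = 16 ✓.


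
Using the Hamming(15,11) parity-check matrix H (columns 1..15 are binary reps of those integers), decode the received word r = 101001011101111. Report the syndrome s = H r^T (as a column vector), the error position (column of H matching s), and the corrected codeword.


s = (1, 1, 1, 1)^T, error position = 15, corrected codeword c = 101001011101110

Compute s = H r^T mod 2 one row at a time:
  s_1 = 1 + 1 + 1 + 0 + 1 + 1 + 1 + 1 = 7 ≡ 1 (mod 2).
  s_2 = 0 + 0 + 1 + 0 + 1 + 1 + 1 + 1 = 5 ≡ 1 (mod 2).
  s_3 = 0 + 1 + 1 + 0 + 1 + 0 + 1 + 1 = 5 ≡ 1 (mod 2).
  s_4 = 1 + 1 + 0 + 0 + 1 + 0 + 1 + 1 = 5 ≡ 1 (mod 2).
s = (1, 1, 1, 1)^T — this equals column 15 of H (binary 1111), so error is at position 15.
Correct: flip bit 15 of r = 101001011101111 to get c = 101001011101110.


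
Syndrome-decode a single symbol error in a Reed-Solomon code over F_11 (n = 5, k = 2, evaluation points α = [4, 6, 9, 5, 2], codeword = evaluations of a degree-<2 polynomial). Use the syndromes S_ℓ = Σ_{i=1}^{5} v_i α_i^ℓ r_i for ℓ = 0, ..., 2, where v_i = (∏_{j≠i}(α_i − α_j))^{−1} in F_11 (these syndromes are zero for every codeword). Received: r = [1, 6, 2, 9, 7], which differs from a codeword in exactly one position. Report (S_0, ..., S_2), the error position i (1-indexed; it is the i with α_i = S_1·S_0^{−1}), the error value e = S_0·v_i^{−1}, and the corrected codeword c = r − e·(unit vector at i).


S = (8, 6, 10), error at position 3, error magnitude e = 5, c = [1, 6, 8, 9, 7].

Step 1: column multipliers v_i = (∏_{j≠i}(α_i − α_j))^{−1} mod 11.
  i = 1 (α = 4): (4−6)(4−9)(4−5)(4−2) = (−2)·(−5)·(−1)·2 = −20 ≡ 2, so v_1 = 2^{−1} = 6 (mod 11).
  i = 2 (α = 6): (6−4)(6−9)(6−5)(6−2) = 2·(−3)·1·4 = −24 ≡ 9, so v_2 = 9^{−1} = 5 (mod 11).
  i = 3 (α = 9): (9−4)(9−6)(9−5)(9−2) = 5·3·4·7 = 420 ≡ 2, so v_3 = 2^{−1} = 6 (mod 11).
  i = 4 (α = 5): (5−4)(5−6)(5−9)(5−2) = 1·(−1)·(−4)·3 = 12 ≡ 1, so v_4 = 1^{−1} = 1 (mod 11).
  i = 5 (α = 2): (2−4)(2−6)(2−9)(2−5) = (−2)·(−4)·(−7)·(−3) = 168 ≡ 3, so v_5 = 3^{−1} = 4 (mod 11).
  v = [6, 5, 6, 1, 4].
Step 2: syndromes of r = [1, 6, 2, 9, 7] (all sums mod 11).
  S_0 = Σ v_i r_i = 6·1 + 5·6 + 6·2 + 1·9 + 4·7 = 85 ≡ 8.
  S_1 = Σ v_i α_i r_i = 6·4·1 + 5·6·6 + 6·9·2 + 1·5·9 + 4·2·7 = 413 ≡ 6.
  α_i^2 mod 11 = [5, 3, 4, 3, 4].
  S_2 = Σ v_i α_i^2 r_i = 6·5·1 + 5·3·6 + 6·4·2 + 1·3·9 + 4·4·7 = 307 ≡ 10.
  S = (8, 6, 10) ≠ 0, so r is not a codeword (an error is present).
Step 3: locate the error. For a single error e at position i, S_ℓ = v_i·e·α_i^ℓ, so α_err = S_1/S_0.
  S_0^{−1} = 8^{−1} = 7 (mod 11), so α_err = 6·7 = 42 ≡ 9 = α_3. Error position i = 3.
  Consistency check: S_2/S_1 = 10·2 = 20 ≡ 9 = α_err ✓ (single-error assumption holds).
Step 4: error magnitude e = S_0/v_3 = S_0·∏_{j≠3}(α_3 − α_j) = 8·2 = 16 ≡ 5 (mod 11).
Step 5: correct position 3: c_3 = r_3 − e = 2 − 5 ≡ 8 (mod 11). Hence c = [1, 6, 8, 9, 7].
  Check: interpolating c through the α_i gives m(x) = 2 + 8·x (degree < 2) with m(α_i) = c_i for every i, so c is indeed a codeword.


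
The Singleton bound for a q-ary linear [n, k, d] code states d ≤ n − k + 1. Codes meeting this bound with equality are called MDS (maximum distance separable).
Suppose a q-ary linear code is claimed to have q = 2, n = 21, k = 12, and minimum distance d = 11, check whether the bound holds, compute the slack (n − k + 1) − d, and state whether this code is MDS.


Singleton RHS = n − k + 1 = 10, slack = -1, bound violated (no such code; not MDS).

Singleton bound: d ≤ n − k + 1.
Here n = 21, k = 12, so n − k + 1 = 10.
Given d = 11, check d ≤ 10: NO.
Slack = (n − k + 1) − d = -1.
The slack is negative: d = 11 exceeds n − k + 1 = 10 by 1, so the Singleton bound is violated and no linear [21, 12, 11]_2 code can exist. In particular it is not MDS (MDS requires d = n − k + 1 exactly).
Description: the claimed parameters are [21, 12, 11]_2; such a code would be impossible (violates the Singleton bound).


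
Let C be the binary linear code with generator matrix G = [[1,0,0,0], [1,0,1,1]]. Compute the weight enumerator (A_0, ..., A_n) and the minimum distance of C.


Weight distribution: A_0 = 1, A_1 = 1, A_2 = 1, A_3 = 1. Minimum distance d = 1.

Enumerate all 2^2 = 4 messages m ∈ F_2^2.
For each, compute codeword c = mG in F_2^4, then tally its weight.
  m = 00 → c = 0000, weight = 0.
  m = 10 → c = 1000, weight = 1.
  m = 01 → c = 1011, weight = 3.
  m = 11 → c = 0011, weight = 2.
Tally weights:
  weight 0: 1 codewords.
  weight 1: 1 codewords.
  weight 2: 1 codewords.
  weight 3: 1 codewords.
Minimum distance d = smallest w > 0 with A_w > 0 = 1.
Sanity: Σ A_w = 4 = 2^2 = 4 ✓.


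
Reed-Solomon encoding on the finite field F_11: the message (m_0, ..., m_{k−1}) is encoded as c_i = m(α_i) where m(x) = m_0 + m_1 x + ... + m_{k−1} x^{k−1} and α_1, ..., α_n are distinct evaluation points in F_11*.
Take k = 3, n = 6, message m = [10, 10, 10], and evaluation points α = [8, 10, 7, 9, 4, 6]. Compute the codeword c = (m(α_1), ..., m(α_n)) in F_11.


c = [4, 10, 9, 8, 1, 1]

Message polynomial: m(x) = 10 + 10·x + 10·x^2 (mod 11).
For each evaluation point α_i, compute m(α_i) mod 11:
  α_1 = 8: Horner steps 10 → 2 → 4, so m(8) = 4.
  α_2 = 10: Horner steps 10 → 0 → 10, so m(10) = 10.
  α_3 = 7: Horner steps 10 → 3 → 9, so m(7) = 9.
  α_4 = 9: Horner steps 10 → 1 → 8, so m(9) = 8.
  α_5 = 4: Horner steps 10 → 6 → 1, so m(4) = 1.
  α_6 = 6: Horner steps 10 → 4 → 1, so m(6) = 1.
Codeword c = [4, 10, 9, 8, 1, 1] ∈ F_11^6.


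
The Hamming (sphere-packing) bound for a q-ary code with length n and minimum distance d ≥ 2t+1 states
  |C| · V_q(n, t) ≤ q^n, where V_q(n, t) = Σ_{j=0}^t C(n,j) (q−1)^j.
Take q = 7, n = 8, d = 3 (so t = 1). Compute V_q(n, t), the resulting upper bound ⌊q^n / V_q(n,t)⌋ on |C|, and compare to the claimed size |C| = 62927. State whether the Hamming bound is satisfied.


V_q(n, t) = 49, q^n = 5764801, Hamming bound = 117649, |C| = 62927 ≤ bound (satisfied).

Step 1: Compute V_q(n, t) = Σ_{j=0}^1 C(n, j) (q−1)^j.
  j = 0: C(8,0)·(6)^0 = 1·1 = 1.
  j = 1: C(8,1)·(6)^1 = 8·6 = 48.
  V_q(n, t) = 1 + 48 = 49.
Step 2: q^n = 7^8 = 5764801.
Step 3: Hamming bound ⌊q^n / V_q(n,t)⌋ = ⌊5764801/49⌋ = 117649.
Step 4: Compare |C| = 62927 to 117649: satisfied.
The claimed |C| lies below the Hamming bound.


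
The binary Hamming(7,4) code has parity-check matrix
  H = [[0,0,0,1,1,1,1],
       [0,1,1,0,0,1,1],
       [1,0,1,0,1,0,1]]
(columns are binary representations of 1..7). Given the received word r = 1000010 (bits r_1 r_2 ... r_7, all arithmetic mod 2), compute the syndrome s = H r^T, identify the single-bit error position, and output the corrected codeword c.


s = (1, 1, 1)^T, error position = 7, corrected codeword c = 1000011

Compute s = H r^T mod 2 one row at a time:
  s_1 = 0 + 0 + 1 + 0 = 1 ≡ 1 (mod 2).
  s_2 = 0 + 0 + 1 + 0 = 1 ≡ 1 (mod 2).
  s_3 = 1 + 0 + 0 + 0 = 1 ≡ 1 (mod 2).
s = (1, 1, 1)^T — this equals column 7 of H (binary 111), so error is at position 7.
Correct: flip bit 7 of r = 1000010 to get c = 1000011.


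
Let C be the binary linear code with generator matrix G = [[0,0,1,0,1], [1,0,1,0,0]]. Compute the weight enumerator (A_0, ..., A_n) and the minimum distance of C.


Weight distribution: A_0 = 1, A_2 = 3. Minimum distance d = 2.

Enumerate all 2^2 = 4 messages m ∈ F_2^2.
For each, compute codeword c = mG in F_2^5, then tally its weight.
  m = 00 → c = 00000, weight = 0.
  m = 10 → c = 00101, weight = 2.
  m = 01 → c = 10100, weight = 2.
  m = 11 → c = 10001, weight = 2.
Tally weights:
  weight 0: 1 codewords.
  weight 2: 3 codewords.
Minimum distance d = smallest w > 0 with A_w > 0 = 2.
Sanity: Σ A_w = 4 = 2^2 = 4 ✓.


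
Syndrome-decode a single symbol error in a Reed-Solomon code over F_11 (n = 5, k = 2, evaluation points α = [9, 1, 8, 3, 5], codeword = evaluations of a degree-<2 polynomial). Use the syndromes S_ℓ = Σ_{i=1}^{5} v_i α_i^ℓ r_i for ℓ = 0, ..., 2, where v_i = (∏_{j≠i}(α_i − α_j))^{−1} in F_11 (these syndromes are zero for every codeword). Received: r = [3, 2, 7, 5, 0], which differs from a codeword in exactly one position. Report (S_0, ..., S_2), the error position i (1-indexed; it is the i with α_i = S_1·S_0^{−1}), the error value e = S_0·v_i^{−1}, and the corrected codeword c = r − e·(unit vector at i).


S = (10, 6, 8), error at position 5, error magnitude e = 3, c = [3, 2, 7, 5, 8].

Step 1: column multipliers v_i = (∏_{j≠i}(α_i − α_j))^{−1} mod 11.
  i = 1 (α = 9): (9−1)(9−8)(9−3)(9−5) = 8·1·6·4 = 192 ≡ 5, so v_1 = 5^{−1} = 9 (mod 11).
  i = 2 (α = 1): (1−9)(1−8)(1−3)(1−5) = (−8)·(−7)·(−2)·(−4) = 448 ≡ 8, so v_2 = 8^{−1} = 7 (mod 11).
  i = 3 (α = 8): (8−9)(8−1)(8−3)(8−5) = (−1)·7·5·3 = −105 ≡ 5, so v_3 = 5^{−1} = 9 (mod 11).
  i = 4 (α = 3): (3−9)(3−1)(3−8)(3−5) = (−6)·2·(−5)·(−2) = −120 ≡ 1, so v_4 = 1^{−1} = 1 (mod 11).
  i = 5 (α = 5): (5−9)(5−1)(5−8)(5−3) = (−4)·4·(−3)·2 = 96 ≡ 8, so v_5 = 8^{−1} = 7 (mod 11).
  v = [9, 7, 9, 1, 7].
Step 2: syndromes of r = [3, 2, 7, 5, 0] (all sums mod 11).
  S_0 = Σ v_i r_i = 9·3 + 7·2 + 9·7 + 1·5 + 7·0 = 109 ≡ 10.
  S_1 = Σ v_i α_i r_i = 9·9·3 + 7·1·2 + 9·8·7 + 1·3·5 + 7·5·0 = 776 ≡ 6.
  α_i^2 mod 11 = [4, 1, 9, 9, 3].
  S_2 = Σ v_i α_i^2 r_i = 9·4·3 + 7·1·2 + 9·9·7 + 1·9·5 + 7·3·0 = 734 ≡ 8.
  S = (10, 6, 8) ≠ 0, so r is not a codeword (an error is present).
Step 3: locate the error. For a single error e at position i, S_ℓ = v_i·e·α_i^ℓ, so α_err = S_1/S_0.
  S_0^{−1} = 10^{−1} = 10 (mod 11), so α_err = 6·10 = 60 ≡ 5 = α_5. Error position i = 5.
  Consistency check: S_2/S_1 = 8·2 = 16 ≡ 5 = α_err ✓ (single-error assumption holds).
Step 4: error magnitude e = S_0/v_5 = S_0·∏_{j≠5}(α_5 − α_j) = 10·8 = 80 ≡ 3 (mod 11).
Step 5: correct position 5: c_5 = r_5 − e = 0 − 3 ≡ 8 (mod 11). Hence c = [3, 2, 7, 5, 8].
  Check: interpolating c through the α_i gives m(x) = 6 + 7·x (degree < 2) with m(α_i) = c_i for every i, so c is indeed a codeword.


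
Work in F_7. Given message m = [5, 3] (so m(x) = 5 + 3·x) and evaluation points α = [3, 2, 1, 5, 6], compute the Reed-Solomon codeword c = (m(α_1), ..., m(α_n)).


c = [0, 4, 1, 6, 2]

Message polynomial: m(x) = 5 + 3·x (mod 7).
For each evaluation point α_i, compute m(α_i) mod 7:
  α_1 = 3: Horner steps 3 → 0, so m(3) = 0.
  α_2 = 2: Horner steps 3 → 4, so m(2) = 4.
  α_3 = 1: Horner steps 3 → 1, so m(1) = 1.
  α_4 = 5: Horner steps 3 → 6, so m(5) = 6.
  α_5 = 6: Horner steps 3 → 2, so m(6) = 2.
Codeword c = [0, 4, 1, 6, 2] ∈ F_7^5.


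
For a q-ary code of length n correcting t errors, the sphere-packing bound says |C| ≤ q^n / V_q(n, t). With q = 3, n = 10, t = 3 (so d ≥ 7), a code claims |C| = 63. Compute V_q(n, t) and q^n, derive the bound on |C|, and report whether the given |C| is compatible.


V_q(n, t) = 1161, q^n = 59049, Hamming bound = 50, |C| = 63 > bound (violated).

Step 1: Compute V_q(n, t) = Σ_{j=0}^3 C(n, j) (q−1)^j.
  j = 0: C(10,0)·(2)^0 = 1·1 = 1.
  j = 1: C(10,1)·(2)^1 = 10·2 = 20.
  j = 2: C(10,2)·(2)^2 = 45·4 = 180.
  j = 3: C(10,3)·(2)^3 = 120·8 = 960.
  V_q(n, t) = 1 + 20 + 180 + 960 = 1161.
Step 2: q^n = 3^10 = 59049.
Step 3: Hamming bound ⌊q^n / V_q(n,t)⌋ = ⌊59049/1161⌋ = 50.
Step 4: Compare |C| = 63 to 50: violated.
The claimed |C| lies above the Hamming bound, so no 3-ary code of length 10 with d ≥ 7 can have 63 codewords.


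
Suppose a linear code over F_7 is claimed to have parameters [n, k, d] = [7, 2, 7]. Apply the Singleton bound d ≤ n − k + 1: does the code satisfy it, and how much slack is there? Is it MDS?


Singleton RHS = n − k + 1 = 6, slack = -1, bound violated (no such code; not MDS).

Singleton bound: d ≤ n − k + 1.
Here n = 7, k = 2, so n − k + 1 = 6.
Given d = 7, check d ≤ 6: NO.
Slack = (n − k + 1) − d = -1.
The slack is negative: d = 7 exceeds n − k + 1 = 6 by 1, so the Singleton bound is violated and no linear [7, 2, 7]_7 code can exist. In particular it is not MDS (MDS requires d = n − k + 1 exactly).
Description: the claimed parameters are [7, 2, 7]_7; such a code would be impossible (violates the Singleton bound).


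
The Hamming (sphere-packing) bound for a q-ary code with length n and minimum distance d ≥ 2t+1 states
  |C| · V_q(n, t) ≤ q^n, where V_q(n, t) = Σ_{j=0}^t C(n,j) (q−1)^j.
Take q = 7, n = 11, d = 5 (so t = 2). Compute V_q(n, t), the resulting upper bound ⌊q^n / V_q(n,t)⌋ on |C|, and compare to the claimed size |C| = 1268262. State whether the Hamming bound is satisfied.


V_q(n, t) = 2047, q^n = 1977326743, Hamming bound = 965963, |C| = 1268262 > bound (violated).

Step 1: Compute V_q(n, t) = Σ_{j=0}^2 C(n, j) (q−1)^j.
  j = 0: C(11,0)·(6)^0 = 1·1 = 1.
  j = 1: C(11,1)·(6)^1 = 11·6 = 66.
  j = 2: C(11,2)·(6)^2 = 55·36 = 1980.
  V_q(n, t) = 1 + 66 + 1980 = 2047.
Step 2: q^n = 7^11 = 1977326743.
Step 3: Hamming bound ⌊q^n / V_q(n,t)⌋ = ⌊1977326743/2047⌋ = 965963.
Step 4: Compare |C| = 1268262 to 965963: violated.
The claimed |C| lies above the Hamming bound, so no 7-ary code of length 11 with d ≥ 5 can have 1268262 codewords.


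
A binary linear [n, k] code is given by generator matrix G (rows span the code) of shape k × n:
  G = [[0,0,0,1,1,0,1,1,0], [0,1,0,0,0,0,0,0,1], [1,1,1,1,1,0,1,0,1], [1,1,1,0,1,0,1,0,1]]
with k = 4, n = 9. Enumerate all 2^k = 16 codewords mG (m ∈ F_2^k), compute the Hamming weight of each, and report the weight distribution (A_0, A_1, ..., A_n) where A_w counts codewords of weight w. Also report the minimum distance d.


Weight distribution: A_0 = 1, A_1 = 1, A_2 = 1, A_3 = 3, A_4 = 3, A_5 = 3, A_6 = 3, A_7 = 1. Minimum distance d = 1.

Enumerate all 2^4 = 16 messages m ∈ F_2^4.
For each, compute codeword c = mG in F_2^9, then tally its weight.
  m = 0000 → c = 000000000, weight = 0.
  m = 1000 → c = 000110110, weight = 4.
  m = 0100 → c = 010000001, weight = 2.
  m = 1100 → c = 010110111, weight = 6.
  m = 0010 → c = 111110101, weight = 7.
  m = 1010 → c = 111000011, weight = 5.
  m = 0110 → c = 101110100, weight = 5.
  m = 1110 → c = 101000010, weight = 3.
  m = 0001 → c = 111010101, weight = 6.
  m = 1001 → c = 111100011, weight = 6.
  m = 0101 → c = 101010100, weight = 4.
  m = 1101 → c = 101100010, weight = 4.
  m = 0011 → c = 000100000, weight = 1.
  m = 1011 → c = 000010110, weight = 3.
  m = 0111 → c = 010100001, weight = 3.
  m = 1111 → c = 010010111, weight = 5.
Tally weights:
  weight 0: 1 codewords.
  weight 1: 1 codewords.
  weight 2: 1 codewords.
  weight 3: 3 codewords.
  weight 4: 3 codewords.
  weight 5: 3 codewords.
  weight 6: 3 codewords.
  weight 7: 1 codewords.
Minimum distance d = smallest w > 0 with A_w > 0 = 1.
Sanity: Σ A_w = 16 = 2^4 = 16 ✓.


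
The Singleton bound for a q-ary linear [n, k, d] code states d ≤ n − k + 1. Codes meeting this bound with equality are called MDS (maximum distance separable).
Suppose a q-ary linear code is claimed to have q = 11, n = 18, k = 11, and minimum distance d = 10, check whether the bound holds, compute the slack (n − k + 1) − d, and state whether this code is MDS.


Singleton RHS = n − k + 1 = 8, slack = -2, bound violated (no such code; not MDS).

Singleton bound: d ≤ n − k + 1.
Here n = 18, k = 11, so n − k + 1 = 8.
Given d = 10, check d ≤ 8: NO.
Slack = (n − k + 1) − d = -2.
The slack is negative: d = 10 exceeds n − k + 1 = 8 by 2, so the Singleton bound is violated and no linear [18, 11, 10]_11 code can exist. In particular it is not MDS (MDS requires d = n − k + 1 exactly).
Description: the claimed parameters are [18, 11, 10]_11; such a code would be impossible (violates the Singleton bound).


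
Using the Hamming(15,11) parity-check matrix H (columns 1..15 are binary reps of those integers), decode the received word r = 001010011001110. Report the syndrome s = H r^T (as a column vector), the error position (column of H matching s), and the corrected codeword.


s = (1, 0, 0, 0)^T, error position = 8, corrected codeword c = 001010001001110

Compute s = H r^T mod 2 one row at a time:
  s_1 = 1 + 1 + 0 + 0 + 1 + 1 + 1 + 0 = 5 ≡ 1 (mod 2).
  s_2 = 0 + 1 + 0 + 0 + 1 + 1 + 1 + 0 = 4 ≡ 0 (mod 2).
  s_3 = 0 + 1 + 0 + 0 + 0 + 0 + 1 + 0 = 2 ≡ 0 (mod 2).
  s_4 = 0 + 1 + 1 + 0 + 1 + 0 + 1 + 0 = 4 ≡ 0 (mod 2).
s = (1, 0, 0, 0)^T — this equals column 8 of H (binary 1000), so error is at position 8.
Correct: flip bit 8 of r = 001010011001110 to get c = 001010001001110.


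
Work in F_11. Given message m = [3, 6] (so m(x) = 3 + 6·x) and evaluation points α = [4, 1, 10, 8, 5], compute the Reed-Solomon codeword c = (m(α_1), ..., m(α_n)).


c = [5, 9, 8, 7, 0]

Message polynomial: m(x) = 3 + 6·x (mod 11).
For each evaluation point α_i, compute m(α_i) mod 11:
  α_1 = 4: Horner steps 6 → 5, so m(4) = 5.
  α_2 = 1: Horner steps 6 → 9, so m(1) = 9.
  α_3 = 10: Horner steps 6 → 8, so m(10) = 8.
  α_4 = 8: Horner steps 6 → 7, so m(8) = 7.
  α_5 = 5: Horner steps 6 → 0, so m(5) = 0.
Codeword c = [5, 9, 8, 7, 0] ∈ F_11^5.


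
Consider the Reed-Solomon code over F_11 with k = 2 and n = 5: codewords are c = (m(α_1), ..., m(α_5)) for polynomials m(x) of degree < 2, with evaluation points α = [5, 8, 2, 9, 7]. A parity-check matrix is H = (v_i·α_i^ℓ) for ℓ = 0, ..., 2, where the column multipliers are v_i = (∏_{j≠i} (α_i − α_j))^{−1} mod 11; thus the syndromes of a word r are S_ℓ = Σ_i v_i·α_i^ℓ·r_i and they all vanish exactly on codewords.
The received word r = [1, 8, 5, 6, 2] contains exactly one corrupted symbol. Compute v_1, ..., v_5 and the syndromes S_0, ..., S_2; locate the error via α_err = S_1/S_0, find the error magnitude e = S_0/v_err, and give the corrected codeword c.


S = (3, 5, 1), error at position 4, error magnitude e = 3, c = [1, 8, 5, 3, 2].

Step 1: column multipliers v_i = (∏_{j≠i}(α_i − α_j))^{−1} mod 11.
  i = 1 (α = 5): (5−8)(5−2)(5−9)(5−7) = (−3)·3·(−4)·(−2) = −72 ≡ 5, so v_1 = 5^{−1} = 9 (mod 11).
  i = 2 (α = 8): (8−5)(8−2)(8−9)(8−7) = 3·6·(−1)·1 = −18 ≡ 4, so v_2 = 4^{−1} = 3 (mod 11).
  i = 3 (α = 2): (2−5)(2−8)(2−9)(2−7) = (−3)·(−6)·(−7)·(−5) = 630 ≡ 3, so v_3 = 3^{−1} = 4 (mod 11).
  i = 4 (α = 9): (9−5)(9−8)(9−2)(9−7) = 4·1·7·2 = 56 ≡ 1, so v_4 = 1^{−1} = 1 (mod 11).
  i = 5 (α = 7): (7−5)(7−8)(7−2)(7−9) = 2·(−1)·5·(−2) = 20 ≡ 9, so v_5 = 9^{−1} = 5 (mod 11).
  v = [9, 3, 4, 1, 5].
Step 2: syndromes of r = [1, 8, 5, 6, 2] (all sums mod 11).
  S_0 = Σ v_i r_i = 9·1 + 3·8 + 4·5 + 1·6 + 5·2 = 69 ≡ 3.
  S_1 = Σ v_i α_i r_i = 9·5·1 + 3·8·8 + 4·2·5 + 1·9·6 + 5·7·2 = 401 ≡ 5.
  α_i^2 mod 11 = [3, 9, 4, 4, 5].
  S_2 = Σ v_i α_i^2 r_i = 9·3·1 + 3·9·8 + 4·4·5 + 1·4·6 + 5·5·2 = 397 ≡ 1.
  S = (3, 5, 1) ≠ 0, so r is not a codeword (an error is present).
Step 3: locate the error. For a single error e at position i, S_ℓ = v_i·e·α_i^ℓ, so α_err = S_1/S_0.
  S_0^{−1} = 3^{−1} = 4 (mod 11), so α_err = 5·4 = 20 ≡ 9 = α_4. Error position i = 4.
  Consistency check: S_2/S_1 = 1·9 = 9 ≡ 9 = α_err ✓ (single-error assumption holds).
Step 4: error magnitude e = S_0/v_4 = S_0·∏_{j≠4}(α_4 − α_j) = 3·1 = 3 ≡ 3 (mod 11).
Step 5: correct position 4: c_4 = r_4 − e = 6 − 3 ≡ 3 (mod 11). Hence c = [1, 8, 5, 3, 2].
  Check: interpolating c through the α_i gives m(x) = 4 + 6·x (degree < 2) with m(α_i) = c_i for every i, so c is indeed a codeword.
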